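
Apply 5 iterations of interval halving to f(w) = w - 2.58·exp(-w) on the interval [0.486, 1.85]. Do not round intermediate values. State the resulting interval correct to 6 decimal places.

f(0.486000) = -1.100911, f(1.850000) = 1.444328 (opposite signs)
step 1: m = 1.168000, f(m) = 0.365650 > 0 → root in [0.486000, 1.168000]
step 2: m = 0.827000, f(m) = -0.301387 < 0 → root in [0.827000, 1.168000]
step 3: m = 0.997500, f(m) = 0.045995 > 0 → root in [0.827000, 0.997500]
step 4: m = 0.912250, f(m) = -0.123928 < 0 → root in [0.912250, 0.997500]
step 5: m = 0.954875, f(m) = -0.038064 < 0 → root in [0.954875, 0.997500]

[0.954875, 0.997500]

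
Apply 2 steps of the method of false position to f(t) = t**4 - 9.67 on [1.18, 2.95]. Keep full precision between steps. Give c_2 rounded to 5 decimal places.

f(1.180000) = -7.731222, f(2.950000) = 66.063506
step 1: c = 1.365437, f(c) = -6.193946 < 0 → new bracket [1.365437, 2.950000]
step 2: c = 1.501266, f(c) = -4.590381 < 0 → new bracket [1.501266, 2.950000]

1.50127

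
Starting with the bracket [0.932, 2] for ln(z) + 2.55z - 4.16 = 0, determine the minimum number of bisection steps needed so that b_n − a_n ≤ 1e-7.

24

Initial width b − a = 2 − 0.932 = 1.068000.
After n steps the width is (b−a)/2^n; need (b−a)/2^n ≤ 1e-7.
So n ≥ log₂(1.068000/1e-7) = log₂(10680000.0000) ≈ 23.3484.
Hence n = 24.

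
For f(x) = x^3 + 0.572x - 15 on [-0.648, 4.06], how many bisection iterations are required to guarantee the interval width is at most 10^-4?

Initial width b − a = 4.06 − -0.648 = 4.708000.
After n steps the width is (b−a)/2^n; need (b−a)/2^n ≤ 10^-4.
So n ≥ log₂(4.708000/10^-4) = log₂(47080.0000) ≈ 15.5228.
Hence n = 16.

16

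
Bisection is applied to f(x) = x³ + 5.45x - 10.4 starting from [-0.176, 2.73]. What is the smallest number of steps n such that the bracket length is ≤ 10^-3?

Initial width b − a = 2.73 − -0.176 = 2.906000.
After n steps the width is (b−a)/2^n; need (b−a)/2^n ≤ 10^-3.
So n ≥ log₂(2.906000/10^-3) = log₂(2906.0000) ≈ 11.5048.
Hence n = 12.

12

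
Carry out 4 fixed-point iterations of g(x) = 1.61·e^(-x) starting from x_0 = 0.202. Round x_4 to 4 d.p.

x_1 = g(0.202000) = 1.315523
x_2 = g(1.315523) = 0.432018
x_3 = g(0.432018) = 1.045209
x_4 = g(1.045209) = 0.566106

0.5661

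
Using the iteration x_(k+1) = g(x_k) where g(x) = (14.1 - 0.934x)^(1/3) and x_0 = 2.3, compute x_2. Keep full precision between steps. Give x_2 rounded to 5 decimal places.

2.28717

x_1 = g(2.300000) = 2.286359
x_2 = g(2.286359) = 2.287171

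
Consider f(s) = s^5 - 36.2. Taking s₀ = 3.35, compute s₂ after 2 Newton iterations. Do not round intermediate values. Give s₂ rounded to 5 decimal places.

2.31891

f'(s) = 5s⁴
s_0 = 3.350000: f = 385.714096, f' = 629.722531 → s_1 = 3.350000 - (385.714096)/(629.722531) = 2.737486
s_1 = 2.737486: f = 117.530219, f' = 280.787261 → s_2 = 2.737486 - (117.530219)/(280.787261) = 2.318912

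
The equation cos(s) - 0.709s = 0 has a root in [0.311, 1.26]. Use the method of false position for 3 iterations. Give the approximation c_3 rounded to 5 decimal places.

0.88872

f(0.311000) = 0.731529, f(1.260000) = -0.587523
step 1: c = 0.837303, f(c) = 0.075821 > 0 → new bracket [0.837303, 1.260000]
step 2: c = 0.885618, f(c) = 0.004908 > 0 → new bracket [0.885618, 1.260000]
step 3: c = 0.888720, f(c) = 0.000304 > 0 → new bracket [0.888720, 1.260000]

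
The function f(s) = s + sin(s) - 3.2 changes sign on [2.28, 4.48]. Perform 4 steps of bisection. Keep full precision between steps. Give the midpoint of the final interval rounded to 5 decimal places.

3.86125

f(2.280000) = -0.161119, f(4.480000) = 0.306881 (opposite signs)
step 1: m = 3.380000, f(m) = -0.056155 < 0 → root in [3.380000, 4.480000]
step 2: m = 3.930000, f(m) = 0.020769 > 0 → root in [3.380000, 3.930000]
step 3: m = 3.655000, f(m) = -0.036148 < 0 → root in [3.655000, 3.930000]
step 4: m = 3.792500, f(m) = -0.013408 < 0 → root in [3.792500, 3.930000]
Midpoint of [3.792500, 3.930000] = 3.861250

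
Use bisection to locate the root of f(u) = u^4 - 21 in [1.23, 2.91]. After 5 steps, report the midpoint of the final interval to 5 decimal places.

2.14875

f(1.230000) = -18.711134, f(2.910000) = 50.708718 (opposite signs)
step 1: m = 2.070000, f(m) = -2.639632 < 0 → root in [2.070000, 2.910000]
step 2: m = 2.490000, f(m) = 17.441240 > 0 → root in [2.070000, 2.490000]
step 3: m = 2.280000, f(m) = 6.023363 > 0 → root in [2.070000, 2.280000]
step 4: m = 2.175000, f(m) = 1.378813 > 0 → root in [2.070000, 2.175000]
step 5: m = 2.122500, f(m) = -0.704919 < 0 → root in [2.122500, 2.175000]
Midpoint of [2.122500, 2.175000] = 2.148750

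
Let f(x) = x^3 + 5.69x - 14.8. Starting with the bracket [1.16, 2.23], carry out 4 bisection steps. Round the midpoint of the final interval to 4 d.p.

1.7284

f(1.160000) = -6.638704, f(2.230000) = 8.978267 (opposite signs)
step 1: m = 1.695000, f(m) = -0.285673 < 0 → root in [1.695000, 2.230000]
step 2: m = 1.962500, f(m) = 3.925010 > 0 → root in [1.695000, 1.962500]
step 3: m = 1.828750, f(m) = 1.721525 > 0 → root in [1.695000, 1.828750]
step 4: m = 1.761875, f(m) = 0.694287 > 0 → root in [1.695000, 1.761875]
Midpoint of [1.695000, 1.761875] = 1.728437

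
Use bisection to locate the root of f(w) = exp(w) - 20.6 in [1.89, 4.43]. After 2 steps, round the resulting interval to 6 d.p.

f(1.890000) = -13.980631, f(4.430000) = 63.331417 (opposite signs)
step 1: m = 3.160000, f(m) = 2.970596 > 0 → root in [1.890000, 3.160000]
step 2: m = 2.525000, f(m) = -8.109105 < 0 → root in [2.525000, 3.160000]

[2.525000, 3.160000]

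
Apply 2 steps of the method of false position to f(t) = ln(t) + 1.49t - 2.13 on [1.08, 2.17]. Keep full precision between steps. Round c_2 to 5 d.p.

1.26995

f(1.080000) = -0.443839, f(2.170000) = 1.878027
step 1: c = 1.288360, f(c) = 0.043027 > 0 → new bracket [1.080000, 1.288360]
step 2: c = 1.269946, f(c) = 0.001195 > 0 → new bracket [1.080000, 1.269946]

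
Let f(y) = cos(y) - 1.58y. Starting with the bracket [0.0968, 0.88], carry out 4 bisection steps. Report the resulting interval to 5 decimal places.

f(0.096800) = 0.842375, f(0.880000) = -0.753249 (opposite signs)
step 1: m = 0.488400, f(m) = 0.111413 > 0 → root in [0.488400, 0.880000]
step 2: m = 0.684200, f(m) = -0.306111 < 0 → root in [0.488400, 0.684200]
step 3: m = 0.586300, f(m) = -0.093360 < 0 → root in [0.488400, 0.586300]
step 4: m = 0.537350, f(m) = 0.010055 > 0 → root in [0.537350, 0.586300]

[0.53735, 0.58630]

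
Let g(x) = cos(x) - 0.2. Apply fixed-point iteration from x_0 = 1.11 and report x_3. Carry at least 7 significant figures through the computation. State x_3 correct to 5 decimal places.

x_1 = g(1.110000) = 0.244662
x_2 = g(0.244662) = 0.770219
x_3 = g(0.770219) = 0.517758

0.51776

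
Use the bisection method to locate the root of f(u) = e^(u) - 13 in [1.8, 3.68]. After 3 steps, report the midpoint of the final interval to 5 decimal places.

2.62250

f(1.800000) = -6.950353, f(3.680000) = 26.646394 (opposite signs)
step 1: m = 2.740000, f(m) = 2.486985 > 0 → root in [1.800000, 2.740000]
step 2: m = 2.270000, f(m) = -3.320599 < 0 → root in [2.270000, 2.740000]
step 3: m = 2.505000, f(m) = -0.756441 < 0 → root in [2.505000, 2.740000]
Midpoint of [2.505000, 2.740000] = 2.622500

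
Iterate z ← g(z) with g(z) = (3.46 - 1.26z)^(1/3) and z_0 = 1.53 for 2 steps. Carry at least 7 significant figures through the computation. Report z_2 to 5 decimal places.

z_1 = g(1.530000) = 1.152847
z_2 = g(1.152847) = 1.261476

1.26148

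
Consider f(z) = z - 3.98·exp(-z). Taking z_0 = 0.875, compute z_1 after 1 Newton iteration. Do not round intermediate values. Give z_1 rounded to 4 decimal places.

1.1699

f'(z) = 1 + 3.98·exp(-z)
z_0 = 0.875000: f = -0.784111, f' = 2.659111 → z_1 = 0.875000 - (-0.784111)/(2.659111) = 1.169877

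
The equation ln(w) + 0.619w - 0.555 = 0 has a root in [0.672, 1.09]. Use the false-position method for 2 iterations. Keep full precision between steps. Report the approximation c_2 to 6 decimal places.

0.962341

f(0.672000) = -0.536529, f(1.090000) = 0.205888
step 1: c = 0.974080, f(c) = 0.021693 > 0 → new bracket [0.672000, 0.974080]
step 2: c = 0.962341, f(c) = 0.002302 > 0 → new bracket [0.672000, 0.962341]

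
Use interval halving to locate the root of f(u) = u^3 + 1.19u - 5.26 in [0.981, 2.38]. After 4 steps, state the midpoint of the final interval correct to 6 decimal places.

f(0.981000) = -3.148534, f(2.380000) = 11.053472 (opposite signs)
step 1: m = 1.680500, f(m) = 1.485662 > 0 → root in [0.981000, 1.680500]
step 2: m = 1.330750, f(m) = -1.319788 < 0 → root in [1.330750, 1.680500]
step 3: m = 1.505625, f(m) = -0.055195 < 0 → root in [1.505625, 1.680500]
step 4: m = 1.593062, f(m) = 0.678695 > 0 → root in [1.505625, 1.593062]
Midpoint of [1.505625, 1.593062] = 1.549344

1.549344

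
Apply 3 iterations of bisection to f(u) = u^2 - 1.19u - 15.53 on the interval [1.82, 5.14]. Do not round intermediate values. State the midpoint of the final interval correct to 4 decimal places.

4.5175

f(1.820000) = -14.383400, f(5.140000) = 4.773000 (opposite signs)
step 1: m = 3.480000, f(m) = -7.560800 < 0 → root in [3.480000, 5.140000]
step 2: m = 4.310000, f(m) = -2.082800 < 0 → root in [4.310000, 5.140000]
step 3: m = 4.725000, f(m) = 1.172875 > 0 → root in [4.310000, 4.725000]
Midpoint of [4.310000, 4.725000] = 4.517500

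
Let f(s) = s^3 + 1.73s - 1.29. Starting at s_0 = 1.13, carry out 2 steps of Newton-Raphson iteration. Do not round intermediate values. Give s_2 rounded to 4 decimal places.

f'(s) = 3s^2 + 1.73
s_0 = 1.130000: f = 2.107797, f' = 5.560700 → s_1 = 1.130000 - (2.107797)/(5.560700) = 0.750948
s_1 = 0.750948: f = 0.432615, f' = 3.421767 → s_2 = 0.750948 - (0.432615)/(3.421767) = 0.624517

0.6245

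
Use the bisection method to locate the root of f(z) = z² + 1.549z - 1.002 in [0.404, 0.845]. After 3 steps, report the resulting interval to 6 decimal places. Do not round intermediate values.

[0.459125, 0.514250]

f(0.404000) = -0.212988, f(0.845000) = 1.020930 (opposite signs)
step 1: m = 0.624500, f(m) = 0.355351 > 0 → root in [0.404000, 0.624500]
step 2: m = 0.514250, f(m) = 0.059026 > 0 → root in [0.404000, 0.514250]
step 3: m = 0.459125, f(m) = -0.080020 < 0 → root in [0.459125, 0.514250]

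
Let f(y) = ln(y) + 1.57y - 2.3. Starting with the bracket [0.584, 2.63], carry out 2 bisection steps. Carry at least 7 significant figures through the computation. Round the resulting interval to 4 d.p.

f(0.584000) = -1.920974, f(2.630000) = 2.796084 (opposite signs)
step 1: m = 1.607000, f(m) = 0.697359 > 0 → root in [0.584000, 1.607000]
step 2: m = 1.095500, f(m) = -0.488854 < 0 → root in [1.095500, 1.607000]

[1.0955, 1.6070]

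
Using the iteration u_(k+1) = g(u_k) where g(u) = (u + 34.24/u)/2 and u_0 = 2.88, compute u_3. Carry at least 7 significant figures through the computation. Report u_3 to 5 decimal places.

u_1 = g(2.880000) = 7.384444
u_2 = g(7.384444) = 6.010609
u_3 = g(6.010609) = 5.853602

5.85360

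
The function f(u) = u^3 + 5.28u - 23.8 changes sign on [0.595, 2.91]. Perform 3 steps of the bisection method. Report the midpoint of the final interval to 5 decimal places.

2.18656

f(0.595000) = -20.447755, f(2.910000) = 16.206971 (opposite signs)
step 1: m = 1.752500, f(m) = -9.164423 < 0 → root in [1.752500, 2.910000]
step 2: m = 2.331250, f(m) = 1.178706 > 0 → root in [1.752500, 2.331250]
step 3: m = 2.041875, f(m) = -4.505805 < 0 → root in [2.041875, 2.331250]
Midpoint of [2.041875, 2.331250] = 2.186562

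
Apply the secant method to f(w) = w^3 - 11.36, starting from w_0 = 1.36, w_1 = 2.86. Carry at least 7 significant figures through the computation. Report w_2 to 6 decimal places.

f(w_0) = -8.844544, f(w_1) = 12.033656
w_2 = 2.860000 - (12.033656)·(2.860000 - 1.360000)/(12.033656 - (-8.844544)) = 1.995439; f(w_2) = -3.414611

1.995439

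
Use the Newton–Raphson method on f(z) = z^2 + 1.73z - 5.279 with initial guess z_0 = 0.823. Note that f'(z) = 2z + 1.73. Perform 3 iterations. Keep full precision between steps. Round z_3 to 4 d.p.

z_0 = 0.823000: f = -3.177881, f' = 3.376000 → z_1 = 0.823000 - (-3.177881)/(3.376000) = 1.764315
z_1 = 1.764315: f = 0.886075, f' = 5.258631 → z_2 = 1.764315 - (0.886075)/(5.258631) = 1.595816
z_2 = 1.595816: f = 0.028392, f' = 4.921633 → z_3 = 1.595816 - (0.028392)/(4.921633) = 1.590048

1.5900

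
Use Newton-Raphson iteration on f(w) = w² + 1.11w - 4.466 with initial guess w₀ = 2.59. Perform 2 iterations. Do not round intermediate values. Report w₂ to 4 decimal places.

Newton update: w ← w − f(w)/f'(w).
f'(w) = 2w + 1.11
w_0 = 2.590000: f = 5.117000, f' = 6.290000 → w_1 = 2.590000 - (5.117000)/(6.290000) = 1.776486
w_1 = 1.776486: f = 0.661804, f' = 4.662973 → w_2 = 1.776486 - (0.661804)/(4.662973) = 1.634559

1.6346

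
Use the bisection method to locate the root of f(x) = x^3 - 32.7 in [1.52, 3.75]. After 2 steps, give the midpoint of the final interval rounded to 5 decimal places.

f(1.520000) = -29.188192, f(3.750000) = 20.034375 (opposite signs)
step 1: m = 2.635000, f(m) = -14.404602 < 0 → root in [2.635000, 3.750000]
step 2: m = 3.192500, f(m) = -0.161860 < 0 → root in [3.192500, 3.750000]
Midpoint of [3.192500, 3.750000] = 3.471250

3.47125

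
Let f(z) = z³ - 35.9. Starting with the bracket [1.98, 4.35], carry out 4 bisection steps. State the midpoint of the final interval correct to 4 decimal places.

f(1.980000) = -28.137608, f(4.350000) = 46.412875 (opposite signs)
step 1: m = 3.165000, f(m) = -4.195483 < 0 → root in [3.165000, 4.350000]
step 2: m = 3.757500, f(m) = 17.151414 > 0 → root in [3.165000, 3.757500]
step 3: m = 3.461250, f(m) = 5.566646 > 0 → root in [3.165000, 3.461250]
step 4: m = 3.313125, f(m) = 0.467501 > 0 → root in [3.165000, 3.313125]
Midpoint of [3.165000, 3.313125] = 3.239063

3.2391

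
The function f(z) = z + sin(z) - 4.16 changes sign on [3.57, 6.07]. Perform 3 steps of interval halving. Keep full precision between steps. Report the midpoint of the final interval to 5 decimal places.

4.97625

f(3.570000) = -1.005423, f(6.070000) = 1.698426 (opposite signs)
step 1: m = 4.820000, f(m) = -0.334216 < 0 → root in [4.820000, 6.070000]
step 2: m = 5.445000, f(m) = 0.541569 > 0 → root in [4.820000, 5.445000]
step 3: m = 5.132500, f(m) = 0.059456 > 0 → root in [4.820000, 5.132500]
Midpoint of [4.820000, 5.132500] = 4.976250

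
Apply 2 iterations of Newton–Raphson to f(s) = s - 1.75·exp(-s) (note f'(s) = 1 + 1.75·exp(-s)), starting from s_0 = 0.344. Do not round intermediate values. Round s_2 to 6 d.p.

0.791839

Newton update: s ← s − f(s)/f'(s).
s_0 = 0.344000: f = -0.896626, f' = 2.240626 → s_1 = 0.344000 - (-0.896626)/(2.240626) = 0.744168
s_1 = 0.744168: f = -0.087309, f' = 1.831477 → s_2 = 0.744168 - (-0.087309)/(1.831477) = 0.791839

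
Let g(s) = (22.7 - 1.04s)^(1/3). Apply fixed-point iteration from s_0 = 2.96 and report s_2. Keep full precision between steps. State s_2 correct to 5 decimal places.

s_1 = g(2.960000) = 2.697190
s_2 = g(2.697190) = 2.709656

2.70966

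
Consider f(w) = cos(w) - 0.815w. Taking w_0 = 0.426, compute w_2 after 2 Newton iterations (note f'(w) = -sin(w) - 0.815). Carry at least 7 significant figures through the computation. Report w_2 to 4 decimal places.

0.8296

Newton update: w ← w − f(w)/f'(w).
w_0 = 0.426000: f = 0.563436, f' = -1.228232 → w_1 = 0.426000 - (0.563436)/(-1.228232) = 0.884738
w_1 = 0.884738: f = -0.087569, f' = -1.588749 → w_2 = 0.884738 - (-0.087569)/(-1.588749) = 0.829620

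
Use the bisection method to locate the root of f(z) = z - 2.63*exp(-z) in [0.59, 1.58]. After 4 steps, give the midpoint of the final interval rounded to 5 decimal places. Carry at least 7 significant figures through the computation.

f(0.590000) = -0.867881, f(1.580000) = 1.038285 (opposite signs)
step 1: m = 1.085000, f(m) = 0.196318 > 0 → root in [0.590000, 1.085000]
step 2: m = 0.837500, f(m) = -0.300741 < 0 → root in [0.837500, 1.085000]
step 3: m = 0.961250, f(m) = -0.044500 < 0 → root in [0.961250, 1.085000]
step 4: m = 1.023125, f(m) = 0.077719 > 0 → root in [0.961250, 1.023125]
Midpoint of [0.961250, 1.023125] = 0.992187

0.99219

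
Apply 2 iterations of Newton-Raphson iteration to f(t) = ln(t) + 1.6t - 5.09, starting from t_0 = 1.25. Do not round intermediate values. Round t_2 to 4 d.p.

Newton update: t ← t − f(t)/f'(t).
f'(t) = 1/t + 1.6
t_0 = 1.250000: f = -2.866856, f' = 2.400000 → t_1 = 1.250000 - (-2.866856)/(2.400000) = 2.444524
t_1 = 2.444524: f = -0.284912, f' = 2.009078 → t_2 = 2.444524 - (-0.284912)/(2.009078) = 2.586336

2.5863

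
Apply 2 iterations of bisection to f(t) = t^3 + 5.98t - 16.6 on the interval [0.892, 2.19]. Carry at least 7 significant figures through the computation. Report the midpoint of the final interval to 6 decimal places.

1.703250

f(0.892000) = -10.556108, f(2.190000) = 6.999659 (opposite signs)
step 1: m = 1.541000, f(m) = -3.725437 < 0 → root in [1.541000, 2.190000]
step 2: m = 1.865500, f(m) = 1.047798 > 0 → root in [1.541000, 1.865500]
Midpoint of [1.541000, 1.865500] = 1.703250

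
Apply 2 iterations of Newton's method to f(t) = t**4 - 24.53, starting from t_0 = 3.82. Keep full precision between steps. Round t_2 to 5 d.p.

2.46416

f'(t) = 4t**3
t_0 = 3.820000: f = 188.408138, f' = 222.971872 → t_1 = 3.820000 - (188.408138)/(222.971872) = 2.975014
t_1 = 2.975014: f = 53.805024, f' = 105.323911 → t_2 = 2.975014 - (53.805024)/(105.323911) = 2.464161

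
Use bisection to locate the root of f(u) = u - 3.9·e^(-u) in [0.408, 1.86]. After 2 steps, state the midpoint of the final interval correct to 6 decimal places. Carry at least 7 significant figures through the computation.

f(0.408000) = -2.185418, f(1.860000) = 1.252877 (opposite signs)
step 1: m = 1.134000, f(m) = -0.120800 < 0 → root in [1.134000, 1.860000]
step 2: m = 1.497000, f(m) = 0.624178 > 0 → root in [1.134000, 1.497000]
Midpoint of [1.134000, 1.497000] = 1.315500

1.315500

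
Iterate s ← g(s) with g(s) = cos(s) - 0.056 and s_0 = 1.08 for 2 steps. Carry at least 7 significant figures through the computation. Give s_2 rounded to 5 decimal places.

0.85898

s_1 = g(1.080000) = 0.415328
s_2 = g(0.415328) = 0.858984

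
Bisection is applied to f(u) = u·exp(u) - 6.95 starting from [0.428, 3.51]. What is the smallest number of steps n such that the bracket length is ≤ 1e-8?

Initial width b − a = 3.51 − 0.428 = 3.082000.
After n steps the width is (b−a)/2^n; need (b−a)/2^n ≤ 1e-8.
So n ≥ log₂(3.082000/1e-8) = log₂(308200000.0000) ≈ 28.1993.
Hence n = 29.

29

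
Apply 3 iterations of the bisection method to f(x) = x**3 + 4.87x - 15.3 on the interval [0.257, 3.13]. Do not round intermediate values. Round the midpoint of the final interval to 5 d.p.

1.87306

f(0.257000) = -14.031435, f(3.130000) = 30.607397 (opposite signs)
step 1: m = 1.693500, f(m) = -2.195795 < 0 → root in [1.693500, 3.130000]
step 2: m = 2.411750, f(m) = 10.473258 > 0 → root in [1.693500, 2.411750]
step 3: m = 2.052625, f(m) = 3.344546 > 0 → root in [1.693500, 2.052625]
Midpoint of [1.693500, 2.052625] = 1.873063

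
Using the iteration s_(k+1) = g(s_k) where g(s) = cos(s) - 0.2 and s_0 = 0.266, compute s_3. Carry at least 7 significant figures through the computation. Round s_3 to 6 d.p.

s_1 = g(0.266000) = 0.764830
s_2 = g(0.764830) = 0.521500
s_3 = g(0.521500) = 0.667073

0.667073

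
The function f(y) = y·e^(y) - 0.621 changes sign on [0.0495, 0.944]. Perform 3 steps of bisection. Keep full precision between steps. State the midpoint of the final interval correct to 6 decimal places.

f(0.049500) = -0.568988, f(0.944000) = 1.805308 (opposite signs)
step 1: m = 0.496750, f(m) = 0.195345 > 0 → root in [0.049500, 0.496750]
step 2: m = 0.273125, f(m) = -0.262096 < 0 → root in [0.273125, 0.496750]
step 3: m = 0.384937, f(m) = -0.055326 < 0 → root in [0.384937, 0.496750]
Midpoint of [0.384937, 0.496750] = 0.440844

0.440844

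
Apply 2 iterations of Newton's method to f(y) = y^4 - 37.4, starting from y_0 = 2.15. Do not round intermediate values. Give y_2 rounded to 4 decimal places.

2.4767

Newton update: y ← y − f(y)/f'(y).
f'(y) = 4y^3
y_0 = 2.150000: f = -16.032494, f' = 39.753500 → y_1 = 2.150000 - (-16.032494)/(39.753500) = 2.553298
y_1 = 2.553298: f = 5.101650, f' = 66.583150 → y_2 = 2.553298 - (5.101650)/(66.583150) = 2.476677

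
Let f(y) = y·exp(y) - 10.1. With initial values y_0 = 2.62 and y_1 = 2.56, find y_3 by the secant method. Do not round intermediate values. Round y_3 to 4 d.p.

1.8888

f(y_0) = 25.887596, f(y_1) = 23.015692
y_2 = 2.560000 - (23.015692)·(2.560000 - 2.620000)/(23.015692 - (25.887596)) = 2.079155; f(y_2) = 6.528465
y_3 = 2.079155 - (6.528465)·(2.079155 - 2.560000)/(6.528465 - (23.015692)) = 1.888754; f(y_3) = 2.386786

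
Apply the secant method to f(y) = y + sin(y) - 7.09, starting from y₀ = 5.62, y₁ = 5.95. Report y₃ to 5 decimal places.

6.69356

Secant update: y_(k+1) = y_k − f(y_k)·(y_k − y_(k-1))/(f(y_k) − f(y_(k-1))).
f(y_0) = -2.085630, f(y_1) = -1.467055
y_2 = 5.950000 - (-1.467055)·(5.950000 - 5.620000)/(-1.467055 - (-2.085630)) = 6.732650; f(y_2) = 0.077134
y_3 = 6.732650 - (0.077134)·(6.732650 - 5.950000)/(0.077134 - (-1.467055)) = 6.693556; f(y_3) = 0.002505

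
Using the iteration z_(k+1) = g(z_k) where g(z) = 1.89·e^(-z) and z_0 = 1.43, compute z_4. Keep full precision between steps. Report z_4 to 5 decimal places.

1.07107

z_1 = g(1.430000) = 0.452294
z_2 = g(0.452294) = 1.202356
z_3 = g(1.202356) = 0.567917
z_4 = g(0.567917) = 1.071071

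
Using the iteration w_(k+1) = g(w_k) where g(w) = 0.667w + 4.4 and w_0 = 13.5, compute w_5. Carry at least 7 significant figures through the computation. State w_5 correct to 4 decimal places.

w_1 = g(13.500000) = 13.404500
w_2 = g(13.404500) = 13.340802
w_3 = g(13.340802) = 13.298315
w_4 = g(13.298315) = 13.269976
w_5 = g(13.269976) = 13.251074

13.2511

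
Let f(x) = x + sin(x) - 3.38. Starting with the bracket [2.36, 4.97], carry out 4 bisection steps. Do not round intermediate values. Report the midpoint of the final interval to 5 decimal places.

4.23594

f(2.360000) = -0.315589, f(4.970000) = 0.622999 (opposite signs)
step 1: m = 3.665000, f(m) = -0.214834 < 0 → root in [3.665000, 4.970000]
step 2: m = 4.317500, f(m) = 0.014461 > 0 → root in [3.665000, 4.317500]
step 3: m = 3.991250, f(m) = -0.139804 < 0 → root in [3.991250, 4.317500]
step 4: m = 4.154375, f(m) = -0.073933 < 0 → root in [4.154375, 4.317500]
Midpoint of [4.154375, 4.317500] = 4.235938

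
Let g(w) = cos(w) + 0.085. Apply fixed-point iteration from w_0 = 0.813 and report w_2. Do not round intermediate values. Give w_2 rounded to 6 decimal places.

w_1 = g(0.813000) = 0.772322
w_2 = g(0.772322) = 0.801292

0.801292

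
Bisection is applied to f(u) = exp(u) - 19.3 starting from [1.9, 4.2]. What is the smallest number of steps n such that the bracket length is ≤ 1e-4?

15

Initial width b − a = 4.2 − 1.9 = 2.300000.
After n steps the width is (b−a)/2^n; need (b−a)/2^n ≤ 1e-4.
So n ≥ log₂(2.300000/1e-4) = log₂(23000.0000) ≈ 14.4893.
Hence n = 15.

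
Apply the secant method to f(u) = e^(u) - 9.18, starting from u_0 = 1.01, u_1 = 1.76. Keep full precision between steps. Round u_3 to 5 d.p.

f(u_0) = -6.434399, f(u_1) = -3.367563
u_2 = 1.760000 - (-3.367563)·(1.760000 - 1.010000)/(-3.367563 - (-6.434399)) = 2.583543; f(u_2) = 4.063980
u_3 = 2.583543 - (4.063980)·(2.583543 - 1.760000)/(4.063980 - (-3.367563)) = 2.133184; f(u_3) = -0.738297

2.13318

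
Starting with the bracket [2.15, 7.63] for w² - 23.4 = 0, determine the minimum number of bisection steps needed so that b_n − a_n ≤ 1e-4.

Initial width b − a = 7.63 − 2.15 = 5.480000.
After n steps the width is (b−a)/2^n; need (b−a)/2^n ≤ 1e-4.
So n ≥ log₂(5.480000/1e-4) = log₂(54800.0000) ≈ 15.7419.
Hence n = 16.

16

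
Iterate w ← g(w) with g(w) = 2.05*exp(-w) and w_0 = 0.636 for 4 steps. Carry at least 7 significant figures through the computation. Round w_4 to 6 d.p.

w_1 = g(0.636000) = 1.085282
w_2 = g(1.085282) = 0.692503
w_3 = g(0.692503) = 1.025660
w_4 = g(1.025660) = 0.735047

0.735047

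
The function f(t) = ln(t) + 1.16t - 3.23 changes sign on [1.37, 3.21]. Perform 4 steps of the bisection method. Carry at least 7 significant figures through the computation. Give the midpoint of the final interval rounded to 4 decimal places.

f(1.370000) = -1.325989, f(3.210000) = 1.659871 (opposite signs)
step 1: m = 2.290000, f(m) = 0.254952 > 0 → root in [1.370000, 2.290000]
step 2: m = 1.830000, f(m) = -0.502884 < 0 → root in [1.830000, 2.290000]
step 3: m = 2.060000, f(m) = -0.117694 < 0 → root in [2.060000, 2.290000]
step 4: m = 2.175000, f(m) = 0.070029 > 0 → root in [2.060000, 2.175000]
Midpoint of [2.060000, 2.175000] = 2.117500

2.1175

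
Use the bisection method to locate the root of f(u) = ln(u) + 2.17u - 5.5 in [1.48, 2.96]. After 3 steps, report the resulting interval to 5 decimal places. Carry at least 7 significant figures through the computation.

f(1.480000) = -1.896358, f(2.960000) = 2.008389 (opposite signs)
step 1: m = 2.220000, f(m) = 0.114907 > 0 → root in [1.480000, 2.220000]
step 2: m = 1.850000, f(m) = -0.870314 < 0 → root in [1.850000, 2.220000]
step 3: m = 2.035000, f(m) = -0.373554 < 0 → root in [2.035000, 2.220000]

[2.03500, 2.22000]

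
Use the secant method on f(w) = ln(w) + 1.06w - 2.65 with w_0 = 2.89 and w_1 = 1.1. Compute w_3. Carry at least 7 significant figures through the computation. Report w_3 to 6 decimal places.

1.902643

f(w_0) = 1.474657, f(w_1) = -1.388690
w_2 = 1.100000 - (-1.388690)·(1.100000 - 2.890000)/(-1.388690 - (1.474657)) = 1.968129; f(w_2) = 0.113301
w_3 = 1.968129 - (0.113301)·(1.968129 - 1.100000)/(0.113301 - (-1.388690)) = 1.902643; f(w_3) = 0.010046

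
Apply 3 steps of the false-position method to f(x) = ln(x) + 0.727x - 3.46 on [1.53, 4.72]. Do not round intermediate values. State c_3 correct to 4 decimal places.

False-position update: c = (a·f(b) − b·f(a))/(f(b) − f(a)); replace the endpoint whose sign matches f(c).
f(1.530000) = -1.922422, f(4.720000) = 1.523249
step 1: c = 3.309777, f(c) = 0.143089 > 0 → new bracket [1.530000, 3.309777]
step 2: c = 3.186483, f(c) = 0.015491 > 0 → new bracket [1.530000, 3.186483]
step 3: c = 3.173242, f(c) = 0.001700 > 0 → new bracket [1.530000, 3.173242]

3.1732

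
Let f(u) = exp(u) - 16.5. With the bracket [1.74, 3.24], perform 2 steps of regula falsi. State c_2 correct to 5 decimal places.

False-position update: c = (a·f(b) − b·f(a))/(f(b) − f(a)); replace the endpoint whose sign matches f(c).
f(1.740000) = -10.802657, f(3.240000) = 9.033722
step 1: c = 2.556882, f(c) = -3.604451 < 0 → new bracket [2.556882, 3.240000]
step 2: c = 2.751710, f(c) = -0.830600 < 0 → new bracket [2.751710, 3.240000]

2.75171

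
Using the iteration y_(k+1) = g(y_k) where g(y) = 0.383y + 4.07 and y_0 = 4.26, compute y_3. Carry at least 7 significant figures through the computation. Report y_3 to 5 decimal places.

y_1 = g(4.260000) = 5.701580
y_2 = g(5.701580) = 6.253705
y_3 = g(6.253705) = 6.465169

6.46517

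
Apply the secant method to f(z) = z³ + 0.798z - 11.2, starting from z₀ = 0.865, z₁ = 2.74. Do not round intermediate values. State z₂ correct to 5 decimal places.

1.72832

f(z_0) = -9.862515, f(z_1) = 11.557344
z_2 = 2.740000 - (11.557344)·(2.740000 - 0.865000)/(11.557344 - (-9.862515)) = 1.728321; f(z_2) = -4.658143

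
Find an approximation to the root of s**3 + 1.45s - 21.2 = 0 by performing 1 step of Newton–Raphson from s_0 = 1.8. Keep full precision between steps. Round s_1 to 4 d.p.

2.9422

Newton update: s ← s − f(s)/f'(s).
f'(s) = 3s**2 + 1.45
s_0 = 1.800000: f = -12.758000, f' = 11.170000 → s_1 = 1.800000 - (-12.758000)/(11.170000) = 2.942167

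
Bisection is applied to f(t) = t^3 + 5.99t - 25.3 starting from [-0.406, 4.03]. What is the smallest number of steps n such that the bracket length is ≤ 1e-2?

Initial width b − a = 4.03 − -0.406 = 4.436000.
After n steps the width is (b−a)/2^n; need (b−a)/2^n ≤ 1e-2.
So n ≥ log₂(4.436000/1e-2) = log₂(443.6000) ≈ 8.7931.
Hence n = 9.

9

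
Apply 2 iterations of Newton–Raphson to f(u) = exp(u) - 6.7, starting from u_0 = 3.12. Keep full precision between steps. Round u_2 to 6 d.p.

2.014104

Newton update: u ← u − f(u)/f'(u).
f'(u) = exp(u)
u_0 = 3.120000: f = 15.946380, f' = 22.646380 → u_1 = 3.120000 - (15.946380)/(22.646380) = 2.415853
u_1 = 2.415853: f = 4.499320, f' = 11.199320 → u_2 = 2.415853 - (4.499320)/(11.199320) = 2.014104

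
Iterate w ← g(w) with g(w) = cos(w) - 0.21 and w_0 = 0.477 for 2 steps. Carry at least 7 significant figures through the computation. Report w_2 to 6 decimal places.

0.568593

w_1 = g(0.477000) = 0.678376
w_2 = g(0.678376) = 0.568593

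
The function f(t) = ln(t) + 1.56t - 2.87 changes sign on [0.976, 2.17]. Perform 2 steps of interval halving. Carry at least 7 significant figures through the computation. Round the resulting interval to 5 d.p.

[1.27450, 1.57300]

f(0.976000) = -1.371733, f(2.170000) = 1.289927 (opposite signs)
step 1: m = 1.573000, f(m) = 0.036865 > 0 → root in [0.976000, 1.573000]
step 2: m = 1.274500, f(m) = -0.639226 < 0 → root in [1.274500, 1.573000]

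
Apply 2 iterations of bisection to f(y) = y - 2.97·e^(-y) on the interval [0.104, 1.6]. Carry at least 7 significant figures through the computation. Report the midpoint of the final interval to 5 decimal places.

f(0.104000) = -2.572639, f(1.600000) = 1.000367 (opposite signs)
step 1: m = 0.852000, f(m) = -0.414886 < 0 → root in [0.852000, 1.600000]
step 2: m = 1.226000, f(m) = 0.354412 > 0 → root in [0.852000, 1.226000]
Midpoint of [0.852000, 1.226000] = 1.039000

1.03900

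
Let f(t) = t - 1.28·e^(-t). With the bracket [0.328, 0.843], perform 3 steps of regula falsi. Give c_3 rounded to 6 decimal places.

f(0.328000) = -0.594065, f(0.843000) = 0.292066
step 1: c = 0.673258, f(c) = 0.020401 > 0 → new bracket [0.328000, 0.673258]
step 2: c = 0.661795, f(c) = 0.001411 > 0 → new bracket [0.328000, 0.661795]
step 3: c = 0.661004, f(c) = 0.000098 > 0 → new bracket [0.328000, 0.661004]

0.661004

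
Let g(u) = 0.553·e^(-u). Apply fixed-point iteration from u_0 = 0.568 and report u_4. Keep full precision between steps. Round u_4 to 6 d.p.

0.382312

u_1 = g(0.568000) = 0.313362
u_2 = g(0.313362) = 0.404235
u_3 = g(0.404235) = 0.369120
u_4 = g(0.369120) = 0.382312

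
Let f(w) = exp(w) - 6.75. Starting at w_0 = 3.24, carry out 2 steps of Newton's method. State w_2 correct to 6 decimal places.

f'(w) = exp(w)
w_0 = 3.240000: f = 18.783722, f' = 25.533722 → w_1 = 3.240000 - (18.783722)/(25.533722) = 2.504356
w_1 = 2.504356: f = 5.485680, f' = 12.235680 → w_2 = 2.504356 - (5.485680)/(12.235680) = 2.056022

2.056022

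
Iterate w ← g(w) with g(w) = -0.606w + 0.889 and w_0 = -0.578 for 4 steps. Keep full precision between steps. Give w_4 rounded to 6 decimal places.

w_1 = g(-0.578000) = 1.239268
w_2 = g(1.239268) = 0.138004
w_3 = g(0.138004) = 0.805370
w_4 = g(0.805370) = 0.400946

0.400946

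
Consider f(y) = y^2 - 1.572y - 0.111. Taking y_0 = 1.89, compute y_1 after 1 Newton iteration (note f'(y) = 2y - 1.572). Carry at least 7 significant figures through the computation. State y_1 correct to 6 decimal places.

Newton update: y ← y − f(y)/f'(y).
y_0 = 1.890000: f = 0.490020, f' = 2.208000 → y_1 = 1.890000 - (0.490020)/(2.208000) = 1.668071

1.668071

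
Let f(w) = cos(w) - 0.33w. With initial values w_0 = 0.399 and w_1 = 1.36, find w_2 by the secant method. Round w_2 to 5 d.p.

Secant update: w_(k+1) = w_k − f(w_k)·(w_k − w_(k-1))/(f(w_k) − f(w_(k-1))).
f(w_0) = 0.789780, f(w_1) = -0.239561
w_2 = 1.360000 - (-0.239561)·(1.360000 - 0.399000)/(-0.239561 - (0.789780)) = 1.136344; f(w_2) = 0.045920

1.13634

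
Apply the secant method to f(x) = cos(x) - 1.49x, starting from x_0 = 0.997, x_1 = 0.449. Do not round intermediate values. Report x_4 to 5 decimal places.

0.56635

f(x_0) = -0.942706, f(x_1) = 0.231872
x_2 = 0.449000 - (0.231872)·(0.449000 - 0.997000)/(0.231872 - (-0.942706)) = 0.557180; f(x_2) = 0.018552
x_3 = 0.557180 - (0.018552)·(0.557180 - 0.449000)/(0.018552 - (0.231872)) = 0.566588; f(x_3) = -0.000479
x_4 = 0.566588 - (-0.000479)·(0.566588 - 0.557180)/(-0.000479 - (0.018552)) = 0.566351; f(x_4) = 0.000001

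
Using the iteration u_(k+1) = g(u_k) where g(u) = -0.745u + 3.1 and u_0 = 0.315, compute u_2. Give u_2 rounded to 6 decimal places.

u_1 = g(0.315000) = 2.865325
u_2 = g(2.865325) = 0.965333

0.965333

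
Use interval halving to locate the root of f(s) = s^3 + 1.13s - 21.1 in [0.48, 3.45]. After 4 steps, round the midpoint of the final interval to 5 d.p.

f(0.480000) = -20.447008, f(3.450000) = 23.862125 (opposite signs)
step 1: m = 1.965000, f(m) = -11.292243 < 0 → root in [1.965000, 3.450000]
step 2: m = 2.707500, f(m) = 1.806956 > 0 → root in [1.965000, 2.707500]
step 3: m = 2.336250, f(m) = -5.708635 < 0 → root in [2.336250, 2.707500]
step 4: m = 2.521875, f(m) = -2.211526 < 0 → root in [2.521875, 2.707500]
Midpoint of [2.521875, 2.707500] = 2.614688

2.61469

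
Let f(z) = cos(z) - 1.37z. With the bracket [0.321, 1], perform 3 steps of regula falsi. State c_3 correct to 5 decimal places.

0.60161

f(0.321000) = 0.509150, f(1.000000) = -0.829698
step 1: c = 0.579217, f(c) = 0.043365 > 0 → new bracket [0.579217, 1.000000]
step 2: c = 0.600117, f(c) = 0.003109 > 0 → new bracket [0.600117, 1.000000]
step 3: c = 0.601610, f(c) = 0.000220 > 0 → new bracket [0.601610, 1.000000]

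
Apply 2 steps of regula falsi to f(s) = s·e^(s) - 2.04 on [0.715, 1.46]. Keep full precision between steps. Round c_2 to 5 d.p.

0.83969

False-position update: c = (a·f(b) − b·f(a))/(f(b) − f(a)); replace the endpoint whose sign matches f(c).
f(0.715000) = -0.578407, f(1.460000) = 4.246701
step 1: c = 0.804306, f(c) = -0.242258 < 0 → new bracket [0.804306, 1.460000]
step 2: c = 0.839693, f(c) = -0.095562 < 0 → new bracket [0.839693, 1.460000]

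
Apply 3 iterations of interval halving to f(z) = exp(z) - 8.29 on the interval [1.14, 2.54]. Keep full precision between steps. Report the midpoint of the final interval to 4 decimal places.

f(1.140000) = -5.163232, f(2.540000) = 4.389671 (opposite signs)
step 1: m = 1.840000, f(m) = -1.993462 < 0 → root in [1.840000, 2.540000]
step 2: m = 2.190000, f(m) = 0.645213 > 0 → root in [1.840000, 2.190000]
step 3: m = 2.015000, f(m) = -0.789273 < 0 → root in [2.015000, 2.190000]
Midpoint of [2.015000, 2.190000] = 2.102500

2.1025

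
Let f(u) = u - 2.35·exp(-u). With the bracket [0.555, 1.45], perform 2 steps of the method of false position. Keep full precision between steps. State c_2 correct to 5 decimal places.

f(0.555000) = -0.794070, f(1.450000) = 0.898760
step 1: c = 0.974825, f(c) = 0.088268 > 0 → new bracket [0.555000, 0.974825]
step 2: c = 0.932826, f(c) = 0.008242 > 0 → new bracket [0.555000, 0.932826]

0.93283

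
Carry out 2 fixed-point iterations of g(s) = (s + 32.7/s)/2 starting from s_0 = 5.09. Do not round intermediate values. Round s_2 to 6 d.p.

5.718522

s_1 = g(5.090000) = 5.757181
s_2 = g(5.757181) = 5.718522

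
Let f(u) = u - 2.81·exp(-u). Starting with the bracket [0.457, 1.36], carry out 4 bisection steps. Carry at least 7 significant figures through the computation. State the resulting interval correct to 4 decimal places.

[0.9649, 1.0214]

f(0.457000) = -1.322237, f(1.360000) = 0.638783 (opposite signs)
step 1: m = 0.908500, f(m) = -0.224291 < 0 → root in [0.908500, 1.360000]
step 2: m = 1.134250, f(m) = 0.230376 > 0 → root in [0.908500, 1.134250]
step 3: m = 1.021375, f(m) = 0.009496 > 0 → root in [0.908500, 1.021375]
step 4: m = 0.964938, f(m) = -0.105692 < 0 → root in [0.964938, 1.021375]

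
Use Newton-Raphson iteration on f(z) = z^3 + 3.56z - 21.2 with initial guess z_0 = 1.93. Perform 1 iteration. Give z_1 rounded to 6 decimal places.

f'(z) = 3z^2 + 3.56
z_0 = 1.930000: f = -7.140143, f' = 14.734700 → z_1 = 1.930000 - (-7.140143)/(14.734700) = 2.414580

2.414580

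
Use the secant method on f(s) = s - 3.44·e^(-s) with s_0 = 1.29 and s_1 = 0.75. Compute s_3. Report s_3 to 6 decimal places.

1.122812

f(s_0) = 0.343069, f(s_1) = -0.874941
s_2 = 0.750000 - (-0.874941)·(0.750000 - 1.290000)/(-0.874941 - (0.343069)) = 1.137902; f(s_2) = 0.035414
s_3 = 1.137902 - (0.035414)·(1.137902 - 0.750000)/(0.035414 - (-0.874941)) = 1.122812; f(s_3) = 0.003561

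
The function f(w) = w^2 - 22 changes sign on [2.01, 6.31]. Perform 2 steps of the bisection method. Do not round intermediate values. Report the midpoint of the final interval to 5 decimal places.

f(2.010000) = -17.959900, f(6.310000) = 17.816100 (opposite signs)
step 1: m = 4.160000, f(m) = -4.694400 < 0 → root in [4.160000, 6.310000]
step 2: m = 5.235000, f(m) = 5.405225 > 0 → root in [4.160000, 5.235000]
Midpoint of [4.160000, 5.235000] = 4.697500

4.69750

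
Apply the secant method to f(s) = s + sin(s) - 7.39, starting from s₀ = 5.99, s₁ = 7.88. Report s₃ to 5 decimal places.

6.80967

Secant update: s_(k+1) = s_k − f(s_k)·(s_k − s_(k-1))/(f(s_k) − f(s_(k-1))).
f(s_0) = -1.689003, f(s_1) = 1.489662
s_2 = 7.880000 - (1.489662)·(7.880000 - 5.990000)/(1.489662 - (-1.689003)) = 6.994263; f(s_2) = 0.256914
s_3 = 6.994263 - (0.256914)·(6.994263 - 7.880000)/(0.256914 - (1.489662)) = 6.809669; f(s_3) = -0.077835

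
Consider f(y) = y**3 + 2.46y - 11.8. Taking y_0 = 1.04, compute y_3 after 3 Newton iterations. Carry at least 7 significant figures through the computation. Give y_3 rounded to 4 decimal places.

f'(y) = 3y**2 + 2.46
y_0 = 1.040000: f = -8.116736, f' = 5.704800 → y_1 = 1.040000 - (-8.116736)/(5.704800) = 2.462791
y_1 = 2.462791: f = 9.196122, f' = 20.656013 → y_2 = 2.462791 - (9.196122)/(20.656013) = 2.017587
y_2 = 2.017587: f = 1.376177, f' = 14.671978 → y_3 = 2.017587 - (1.376177)/(14.671978) = 1.923791

1.9238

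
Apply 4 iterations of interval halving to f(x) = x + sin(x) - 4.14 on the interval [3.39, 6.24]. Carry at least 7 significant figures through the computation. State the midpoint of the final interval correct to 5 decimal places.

f(3.390000) = -0.995861, f(6.240000) = 2.056828 (opposite signs)
step 1: m = 4.815000, f(m) = -0.319740 < 0 → root in [4.815000, 6.240000]
step 2: m = 5.527500, f(m) = 0.701712 > 0 → root in [4.815000, 5.527500]
step 3: m = 5.171250, f(m) = 0.134692 > 0 → root in [4.815000, 5.171250]
step 4: m = 4.993125, f(m) = -0.107727 < 0 → root in [4.993125, 5.171250]
Midpoint of [4.993125, 5.171250] = 5.082188

5.08219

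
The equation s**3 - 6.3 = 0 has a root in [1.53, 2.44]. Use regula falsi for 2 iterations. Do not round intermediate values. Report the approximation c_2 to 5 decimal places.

False-position update: c = (a·f(b) − b·f(a))/(f(b) − f(a)); replace the endpoint whose sign matches f(c).
f(1.530000) = -2.718423, f(2.440000) = 8.226784
step 1: c = 1.756014, f(c) = -0.885186 < 0 → new bracket [1.756014, 2.440000]
step 2: c = 1.822460, f(c) = -0.246957 < 0 → new bracket [1.822460, 2.440000]

1.82246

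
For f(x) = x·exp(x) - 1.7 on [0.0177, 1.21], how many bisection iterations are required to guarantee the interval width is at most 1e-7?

24

Initial width b − a = 1.21 − 0.0177 = 1.192300.
After n steps the width is (b−a)/2^n; need (b−a)/2^n ≤ 1e-7.
So n ≥ log₂(1.192300/1e-7) = log₂(11923000.0000) ≈ 23.5072.
Hence n = 24.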